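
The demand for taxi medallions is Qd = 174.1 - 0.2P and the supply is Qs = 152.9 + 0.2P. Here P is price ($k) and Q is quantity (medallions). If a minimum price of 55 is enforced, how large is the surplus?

Surplus = 0.8

Evaluating both curves at the floor price 55 gives Qd = 163.1, Qs = 163.9.
Surplus = Qs - Qd = 163.9 - 163.1 = 0.8.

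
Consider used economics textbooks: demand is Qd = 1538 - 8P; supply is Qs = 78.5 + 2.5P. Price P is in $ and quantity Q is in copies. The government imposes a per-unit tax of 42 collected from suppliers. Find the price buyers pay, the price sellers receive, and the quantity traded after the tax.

Suppliers keep P_s = P_b - 42 per unit, so supply in terms of the buyer price is Qs = -26.5 + 2.5P_b.
Set Qd = Qs: 1538 - 8P_b = -26.5 + 2.5P_b, so 1564.5 = 10.5P_b and P_b = 149.
So P_s = 107 and the quantity traded is Q = 1538 - 8(149) = 346.

P_b = 149, P_s = 107, Q = 346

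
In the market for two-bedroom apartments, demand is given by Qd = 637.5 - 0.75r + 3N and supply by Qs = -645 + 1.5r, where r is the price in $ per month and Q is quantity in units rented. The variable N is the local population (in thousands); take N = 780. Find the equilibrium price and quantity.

r* = 1610, Q* = 1770

With N = 780, demand is Qd = 2977.5 - 0.75r.
Set Qd = Qs: 2977.5 - 0.75r = -645 + 1.5r, so 3622.5 = 2.25r and r* = 1610.
From the demand curve, Q* = 2977.5 - 0.75(1610) = 1770.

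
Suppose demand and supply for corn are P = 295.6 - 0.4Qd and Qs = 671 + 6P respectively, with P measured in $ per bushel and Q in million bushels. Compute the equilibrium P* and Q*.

Inverting to quantity form: Qd = 739 - 2.5P.
Equating demand and supply, 739 - 2.5P = 671 + 6P gives 8.5P = 68, so P* = 8.
Then Q* = 739 - 2.5(8) = 719.

P* = 8, Q* = 719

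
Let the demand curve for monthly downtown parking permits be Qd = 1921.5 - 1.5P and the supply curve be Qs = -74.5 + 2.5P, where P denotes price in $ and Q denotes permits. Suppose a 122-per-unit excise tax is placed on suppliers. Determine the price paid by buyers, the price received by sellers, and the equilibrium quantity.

P_b = 575.25, P_s = 453.25, Q = 1058.625

Suppliers keep P_s = P_b - 122 per unit, so supply in terms of the buyer price is Qs = -379.5 + 2.5P_b.
Market clearing requires 1921.5 - 1.5P_b = -379.5 + 2.5P_b; hence 2301 = 4P_b and P_b = 575.25.
So P_s = 453.25 and the quantity traded is Q = 1921.5 - 1.5(575.25) = 1058.625.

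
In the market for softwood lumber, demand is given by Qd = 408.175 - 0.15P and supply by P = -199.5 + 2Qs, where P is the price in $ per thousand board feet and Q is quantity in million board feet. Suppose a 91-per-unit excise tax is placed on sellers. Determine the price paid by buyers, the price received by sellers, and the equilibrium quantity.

Solving each curve for Q: Qs = 99.75 + 0.5P.
With a tax of 91 on sellers, they supply based on the net price P_s = P_b - 91, so Qs = 54.25 + 0.5P_b.
Equate demand and the shifted supply: 408.175 - 0.15P_b = 54.25 + 0.5P_b, giving 0.65P_b = 353.925, so P_b = 544.5.
Then P_s = 544.5 - 91 = 453.5 and Q = 408.175 - 0.15(544.5) = 326.5.

P_b = 544.5, P_s = 453.5, Q = 326.5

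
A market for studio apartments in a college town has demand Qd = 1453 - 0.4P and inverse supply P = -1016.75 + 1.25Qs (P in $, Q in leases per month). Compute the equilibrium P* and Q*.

P* = 533, Q* = 1239.8

Inverting to quantity form: Qs = 813.4 + 0.8P.
At equilibrium Qd = Qs, so 1453 - 0.4P = 813.4 + 0.8P; collecting terms, 639.6 = 1.2P and P* = 533.
From the demand curve, Q* = 1453 - 0.4(533) = 1239.8.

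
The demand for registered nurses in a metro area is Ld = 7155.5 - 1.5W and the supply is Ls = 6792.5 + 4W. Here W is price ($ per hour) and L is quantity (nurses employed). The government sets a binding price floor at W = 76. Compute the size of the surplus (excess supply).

Surplus = 55

At W = 76: Ld = 7041.5 and Ls = 7096.5.
Surplus = Ls - Ld = 7096.5 - 7041.5 = 55.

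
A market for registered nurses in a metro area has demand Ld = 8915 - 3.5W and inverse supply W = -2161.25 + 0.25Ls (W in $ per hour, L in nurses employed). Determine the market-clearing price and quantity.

W* = 36, L* = 8789

In direct form, Ls = 8645 + 4W.
Equating demand and supply, 8915 - 3.5W = 8645 + 4W gives 7.5W = 270, so W* = 36.
Plugging W* into demand: L* = 8915 - 3.5(36) = 8789.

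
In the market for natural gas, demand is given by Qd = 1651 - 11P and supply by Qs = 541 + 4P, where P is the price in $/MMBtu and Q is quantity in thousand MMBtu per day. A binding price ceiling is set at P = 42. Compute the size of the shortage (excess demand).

Shortage = 480

With P fixed at 42, quantity demanded is 1189 and quantity supplied is 709.
Shortage = Qd - Qs = 1189 - 709 = 480.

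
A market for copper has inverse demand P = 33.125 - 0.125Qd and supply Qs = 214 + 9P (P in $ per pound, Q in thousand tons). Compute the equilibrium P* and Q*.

P* = 3, Q* = 241

Inverting to quantity form: Qd = 265 - 8P.
Equating demand and supply, 265 - 8P = 214 + 9P gives 17P = 51, so P* = 3.
Then Q* = 265 - 8(3) = 241.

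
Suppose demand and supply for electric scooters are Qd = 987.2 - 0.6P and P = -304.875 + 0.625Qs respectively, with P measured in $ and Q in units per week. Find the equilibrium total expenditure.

Solving each curve for Q: Qs = 487.8 + 1.6P.
Set Qd = Qs: 987.2 - 0.6P = 487.8 + 1.6P, so 499.4 = 2.2P and P* = 227.
Then Q* = 987.2 - 0.6(227) = 851.
Total expenditure = P* × Q* = 227 × 851 = 193177.

Total expenditure = 193177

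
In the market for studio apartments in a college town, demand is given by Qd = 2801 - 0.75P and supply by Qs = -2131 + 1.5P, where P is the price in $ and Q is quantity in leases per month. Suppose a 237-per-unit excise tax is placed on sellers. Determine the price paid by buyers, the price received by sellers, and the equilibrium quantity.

Sellers keep P_s = P_b - 237 per unit, so supply in terms of the buyer price is Qs = -2486.5 + 1.5P_b.
Set Qd = Qs: 2801 - 0.75P_b = -2486.5 + 1.5P_b, so 5287.5 = 2.25P_b and P_b = 2350.
Then P_s = 2350 - 237 = 2113 and Q = 2801 - 0.75(2350) = 1038.5.

P_b = 2350, P_s = 2113, Q = 1038.5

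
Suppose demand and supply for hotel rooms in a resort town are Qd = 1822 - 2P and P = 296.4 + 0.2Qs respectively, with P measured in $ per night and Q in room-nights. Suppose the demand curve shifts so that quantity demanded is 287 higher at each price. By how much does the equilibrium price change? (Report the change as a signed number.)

ΔP = 41

Rewriting in direct form: Qs = -1482 + 5P.
The market clears where 1822 - 2P = -1482 + 5P. Rearranging, 7P = 3304, hence P* = 472.
From the demand curve, Q* = 1822 - 2(472) = 878.
After the shift, demand is Qd = 2109 - 2P.
The new intersection has 3591 = 7P, i.e. P = 513, Q = 1083.
ΔP = 513 - 472 = 41.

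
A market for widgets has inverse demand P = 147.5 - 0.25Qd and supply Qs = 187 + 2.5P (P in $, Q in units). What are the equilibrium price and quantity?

Inverting to quantity form: Qd = 590 - 4P.
At equilibrium Qd = Qs, so 590 - 4P = 187 + 2.5P; collecting terms, 403 = 6.5P and P* = 62.
Plugging P* into demand: Q* = 590 - 4(62) = 342.

P* = 62, Q* = 342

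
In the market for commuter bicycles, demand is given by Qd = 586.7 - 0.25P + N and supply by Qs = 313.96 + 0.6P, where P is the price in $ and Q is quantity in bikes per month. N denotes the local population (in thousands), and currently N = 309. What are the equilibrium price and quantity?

With N = 309, demand is Qd = 895.7 - 0.25P.
The market clears where 895.7 - 0.25P = 313.96 + 0.6P. Rearranging, 0.85P = 581.74, hence P* = 684.4.
Then Q* = 895.7 - 0.25(684.4) = 724.6.

P* = 684.4, Q* = 724.6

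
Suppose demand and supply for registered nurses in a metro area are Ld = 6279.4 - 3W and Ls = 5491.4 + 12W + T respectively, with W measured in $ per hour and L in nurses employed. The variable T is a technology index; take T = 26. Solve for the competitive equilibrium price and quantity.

W* = 50.8, L* = 6127

With T = 26, supply is Ls = 5517.4 + 12W.
At equilibrium Ld = Ls, so 6279.4 - 3W = 5517.4 + 12W; collecting terms, 762 = 15W and W* = 50.8.
Plugging W* into demand: L* = 6279.4 - 3(50.8) = 6127.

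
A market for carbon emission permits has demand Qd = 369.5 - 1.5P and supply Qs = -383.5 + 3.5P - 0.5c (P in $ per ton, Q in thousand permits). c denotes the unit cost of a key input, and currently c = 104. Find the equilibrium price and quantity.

With c = 104, supply is Qs = -435.5 + 3.5P.
At equilibrium Qd = Qs, so 369.5 - 1.5P = -435.5 + 3.5P; collecting terms, 805 = 5P and P* = 161.
Substitute back: Q* = 369.5 - 1.5(161) = 128.

P* = 161, Q* = 128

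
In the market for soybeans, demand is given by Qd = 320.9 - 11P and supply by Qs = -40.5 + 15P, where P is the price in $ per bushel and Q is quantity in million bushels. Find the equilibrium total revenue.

Set Qd = Qs: 320.9 - 11P = -40.5 + 15P, so 361.4 = 26P and P* = 13.9.
From the demand curve, Q* = 320.9 - 11(13.9) = 168.
Total revenue = P* × Q* = 13.9 × 168 = 2335.2.

Total revenue = 2335.2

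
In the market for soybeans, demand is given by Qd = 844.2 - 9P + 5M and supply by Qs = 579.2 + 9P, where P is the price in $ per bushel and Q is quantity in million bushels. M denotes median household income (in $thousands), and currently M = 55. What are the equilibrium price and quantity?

P* = 30, Q* = 849.2

With M = 55, demand is Qd = 1119.2 - 9P.
At equilibrium Qd = Qs, so 1119.2 - 9P = 579.2 + 9P; collecting terms, 540 = 18P and P* = 30.
Plugging P* into demand: Q* = 1119.2 - 9(30) = 849.2.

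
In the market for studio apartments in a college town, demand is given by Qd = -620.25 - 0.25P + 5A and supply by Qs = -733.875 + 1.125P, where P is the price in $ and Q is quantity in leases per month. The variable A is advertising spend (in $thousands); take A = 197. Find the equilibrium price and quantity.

P* = 799, Q* = 165

With A = 197, demand is Qd = 364.75 - 0.25P.
Set Qd = Qs: 364.75 - 0.25P = -733.875 + 1.125P, so 1098.625 = 1.375P and P* = 799.
Then Q* = 364.75 - 0.25(799) = 165.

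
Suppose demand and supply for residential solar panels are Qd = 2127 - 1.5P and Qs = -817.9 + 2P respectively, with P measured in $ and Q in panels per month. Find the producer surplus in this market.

The market clears where 2127 - 1.5P = -817.9 + 2P. Rearranging, 3.5P = 2944.9, hence P* = 841.4.
From the demand curve, Q* = 2127 - 1.5(841.4) = 864.9.
Supply choke price (Qs = 0): P = 408.95. Producer surplus = ½ × (841.4 - 408.95) × 864.9 = 187013.0025.

Producer surplus = 187013.0025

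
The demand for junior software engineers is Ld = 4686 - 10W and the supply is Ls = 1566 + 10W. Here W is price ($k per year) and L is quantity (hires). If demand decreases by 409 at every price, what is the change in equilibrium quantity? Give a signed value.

The market clears where 4686 - 10W = 1566 + 10W. Rearranging, 20W = 3120, hence W* = 156.
Substitute back: L* = 4686 - 10(156) = 3126.
After the shift, demand is Ld = 4277 - 10W.
The new intersection has 2711 = 20W, i.e. W = 135.55, L = 2921.5.
ΔL = 2921.5 - 3126 = -204.5.

ΔL = -204.5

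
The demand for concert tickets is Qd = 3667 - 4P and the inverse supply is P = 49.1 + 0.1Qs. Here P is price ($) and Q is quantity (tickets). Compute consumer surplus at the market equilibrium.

Consumer surplus = 768180.125

Rewriting in direct form: Qs = -491 + 10P.
At equilibrium Qd = Qs, so 3667 - 4P = -491 + 10P; collecting terms, 4158 = 14P and P* = 297.
From the demand curve, Q* = 3667 - 4(297) = 2479.
Demand choke price (Qd = 0): P = 3667/4 = 916.75. Consumer surplus = ½ × (916.75 - 297) × 2479 = 768180.125.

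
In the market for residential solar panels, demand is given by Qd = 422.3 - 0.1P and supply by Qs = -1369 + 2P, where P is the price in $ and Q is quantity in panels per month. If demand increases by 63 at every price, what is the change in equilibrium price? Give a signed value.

Equating demand and supply, 422.3 - 0.1P = -1369 + 2P gives 2.1P = 1791.3, so P* = 853.
Then Q* = 422.3 - 0.1(853) = 337.
After the shift, demand is Qd = 485.3 - 0.1P.
New equilibrium: 1854.3 = 2.1P, so P = 883 and Q = 397.
ΔP = 883 - 853 = 30.

ΔP = 30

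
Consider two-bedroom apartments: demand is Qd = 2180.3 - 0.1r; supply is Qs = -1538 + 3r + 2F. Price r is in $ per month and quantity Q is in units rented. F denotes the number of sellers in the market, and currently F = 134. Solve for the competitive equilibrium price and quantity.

With F = 134, supply is Qs = -1270 + 3r.
Equating demand and supply, 2180.3 - 0.1r = -1270 + 3r gives 3.1r = 3450.3, so r* = 1113.
Substitute back: Q* = 2180.3 - 0.1(1113) = 2069.

r* = 1113, Q* = 2069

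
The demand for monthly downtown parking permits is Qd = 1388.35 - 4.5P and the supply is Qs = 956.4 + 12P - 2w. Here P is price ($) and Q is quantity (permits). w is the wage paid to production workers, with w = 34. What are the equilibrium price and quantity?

With w = 34, supply is Qs = 888.4 + 12P.
Equating demand and supply, 1388.35 - 4.5P = 888.4 + 12P gives 16.5P = 499.95, so P* = 30.3.
Plugging P* into demand: Q* = 1388.35 - 4.5(30.3) = 1252.

P* = 30.3, Q* = 1252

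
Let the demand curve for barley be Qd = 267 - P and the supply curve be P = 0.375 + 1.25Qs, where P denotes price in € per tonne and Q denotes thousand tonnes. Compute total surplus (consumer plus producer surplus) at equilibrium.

In direct form, Qs = -0.3 + 0.8P.
The market clears where 267 - P = -0.3 + 0.8P. Rearranging, 1.8P = 267.3, hence P* = 148.5.
From the demand curve, Q* = 267 - 148.5 = 118.5.
Demand choke price = 267; supply choke price = 0.375. CS = ½(267 - 148.5)(118.5) = 7021.125; PS = ½(148.5 - 0.375)(118.5) = 8776.40625. Total surplus = 15797.53125.

Total surplus = 15797.53125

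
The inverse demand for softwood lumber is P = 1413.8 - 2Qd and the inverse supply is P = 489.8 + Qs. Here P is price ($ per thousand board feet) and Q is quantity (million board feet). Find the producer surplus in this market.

Producer surplus = 47432

Rewriting in direct form: Qd = 706.9 - 0.5P and Qs = -489.8 + P.
Set Qd = Qs: 706.9 - 0.5P = -489.8 + P, so 1196.7 = 1.5P and P* = 797.8.
From the demand curve, Q* = 706.9 - 0.5(797.8) = 308.
Supply choke price (Qs = 0): P = 489.8. Producer surplus = ½ × (797.8 - 489.8) × 308 = 47432.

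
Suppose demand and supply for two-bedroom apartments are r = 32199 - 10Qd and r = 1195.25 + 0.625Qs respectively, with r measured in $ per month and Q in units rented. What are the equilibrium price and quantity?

Solving each curve for Q: Qd = 3219.9 - 0.1r and Qs = -1912.4 + 1.6r.
The market clears where 3219.9 - 0.1r = -1912.4 + 1.6r. Rearranging, 1.7r = 5132.3, hence r* = 3019.
From the demand curve, Q* = 3219.9 - 0.1(3019) = 2918.

r* = 3019, Q* = 2918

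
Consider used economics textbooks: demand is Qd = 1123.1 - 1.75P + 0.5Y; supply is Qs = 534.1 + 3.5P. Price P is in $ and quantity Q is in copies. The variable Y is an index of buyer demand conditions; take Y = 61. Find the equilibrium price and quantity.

P* = 118, Q* = 947.1

With Y = 61, demand is Qd = 1153.6 - 1.75P.
At equilibrium Qd = Qs, so 1153.6 - 1.75P = 534.1 + 3.5P; collecting terms, 619.5 = 5.25P and P* = 118.
From the demand curve, Q* = 1153.6 - 1.75(118) = 947.1.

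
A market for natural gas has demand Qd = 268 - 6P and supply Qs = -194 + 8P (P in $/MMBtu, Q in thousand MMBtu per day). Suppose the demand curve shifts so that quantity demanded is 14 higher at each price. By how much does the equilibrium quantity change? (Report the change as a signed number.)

The market clears where 268 - 6P = -194 + 8P. Rearranging, 14P = 462, hence P* = 33.
From the demand curve, Q* = 268 - 6(33) = 70.
After the shift, demand is Qd = 282 - 6P.
Re-solving, 14P = 476 gives P = 34 and Q = 78.
ΔQ = 78 - 70 = 8.

ΔQ = 8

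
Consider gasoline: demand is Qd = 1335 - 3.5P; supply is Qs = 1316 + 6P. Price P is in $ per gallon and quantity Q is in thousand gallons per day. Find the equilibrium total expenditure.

Total expenditure = 2656

Equating demand and supply, 1335 - 3.5P = 1316 + 6P gives 9.5P = 19, so P* = 2.
Plugging P* into demand: Q* = 1335 - 3.5(2) = 1328.
Total expenditure = P* × Q* = 2 × 1328 = 2656.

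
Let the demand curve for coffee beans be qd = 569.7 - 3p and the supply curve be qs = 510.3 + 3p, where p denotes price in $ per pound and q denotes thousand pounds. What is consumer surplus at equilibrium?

Consumer surplus = 48600

Set qd = qs: 569.7 - 3p = 510.3 + 3p, so 59.4 = 6p and p* = 9.9.
Then q* = 569.7 - 3(9.9) = 540.
Demand choke price (qd = 0): p = 569.7/3 = 189.9. Consumer surplus = ½ × (189.9 - 9.9) × 540 = 48600.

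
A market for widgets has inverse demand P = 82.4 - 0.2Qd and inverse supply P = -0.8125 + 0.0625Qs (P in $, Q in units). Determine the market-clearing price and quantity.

Inverting to quantity form: Qd = 412 - 5P and Qs = 13 + 16P.
At equilibrium Qd = Qs, so 412 - 5P = 13 + 16P; collecting terms, 399 = 21P and P* = 19.
Substitute back: Q* = 412 - 5(19) = 317.

P* = 19, Q* = 317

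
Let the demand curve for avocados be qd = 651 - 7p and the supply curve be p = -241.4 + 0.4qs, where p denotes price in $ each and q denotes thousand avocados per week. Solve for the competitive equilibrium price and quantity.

p* = 5, q* = 616

Rewriting in direct form: qs = 603.5 + 2.5p.
The market clears where 651 - 7p = 603.5 + 2.5p. Rearranging, 9.5p = 47.5, hence p* = 5.
Then q* = 651 - 7(5) = 616.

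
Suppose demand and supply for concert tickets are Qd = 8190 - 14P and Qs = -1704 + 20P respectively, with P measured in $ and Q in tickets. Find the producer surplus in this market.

Equating demand and supply, 8190 - 14P = -1704 + 20P gives 34P = 9894, so P* = 291.
From the demand curve, Q* = 8190 - 14(291) = 4116.
Supply choke price (Qs = 0): P = 85.2. Producer surplus = ½ × (291 - 85.2) × 4116 = 423536.4.

Producer surplus = 423536.4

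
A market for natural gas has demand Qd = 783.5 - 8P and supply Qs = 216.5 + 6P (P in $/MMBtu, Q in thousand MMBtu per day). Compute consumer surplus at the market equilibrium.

Consumer surplus = 13196.265625

Equating demand and supply, 783.5 - 8P = 216.5 + 6P gives 14P = 567, so P* = 40.5.
Plugging P* into demand: Q* = 783.5 - 8(40.5) = 459.5.
Demand choke price (Qd = 0): P = 783.5/8 = 97.9375. Consumer surplus = ½ × (97.9375 - 40.5) × 459.5 = 13196.265625.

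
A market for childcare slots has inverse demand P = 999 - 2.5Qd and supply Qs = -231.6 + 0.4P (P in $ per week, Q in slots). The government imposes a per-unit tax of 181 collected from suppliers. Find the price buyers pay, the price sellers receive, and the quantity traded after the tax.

Solving each curve for Q: Qd = 399.6 - 0.4P.
With a tax of 181 on suppliers, they supply based on the net price P_s = P_b - 181, so Qs = -304 + 0.4P_b.
Set Qd = Qs: 399.6 - 0.4P_b = -304 + 0.4P_b, so 703.6 = 0.8P_b and P_b = 879.5.
Then P_s = 879.5 - 181 = 698.5 and Q = 399.6 - 0.4(879.5) = 47.8.

P_b = 879.5, P_s = 698.5, Q = 47.8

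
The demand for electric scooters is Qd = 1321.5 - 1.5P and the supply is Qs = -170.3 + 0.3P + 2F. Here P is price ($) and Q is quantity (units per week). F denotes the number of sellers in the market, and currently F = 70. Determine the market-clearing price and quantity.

P* = 751, Q* = 195

With F = 70, supply is Qs = -30.3 + 0.3P.
The market clears where 1321.5 - 1.5P = -30.3 + 0.3P. Rearranging, 1.8P = 1351.8, hence P* = 751.
From the demand curve, Q* = 1321.5 - 1.5(751) = 195.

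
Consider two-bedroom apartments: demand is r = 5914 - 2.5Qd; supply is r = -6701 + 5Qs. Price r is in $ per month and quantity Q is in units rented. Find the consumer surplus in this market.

Inverting to quantity form: Qd = 2365.6 - 0.4r and Qs = 1340.2 + 0.2r.
At equilibrium Qd = Qs, so 2365.6 - 0.4r = 1340.2 + 0.2r; collecting terms, 1025.4 = 0.6r and r* = 1709.
Then Q* = 2365.6 - 0.4(1709) = 1682.
Demand choke price (Qd = 0): r = 2365.6/0.4 = 5914. Consumer surplus = ½ × (5914 - 1709) × 1682 = 3536405.

Consumer surplus = 3536405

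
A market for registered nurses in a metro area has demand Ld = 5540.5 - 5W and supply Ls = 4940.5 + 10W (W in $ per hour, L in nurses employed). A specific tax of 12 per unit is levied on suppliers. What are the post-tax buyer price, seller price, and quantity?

The tax drives a wedge W_b - W_s = 12. Substituting W_s = W_b - 12 into supply: Ls = 4820.5 + 10W_b.
Market clearing requires 5540.5 - 5W_b = 4820.5 + 10W_b; hence 720 = 15W_b and W_b = 48.
So W_s = 36 and the quantity traded is L = 5540.5 - 5(48) = 5300.5.

W_b = 48, W_s = 36, L = 5300.5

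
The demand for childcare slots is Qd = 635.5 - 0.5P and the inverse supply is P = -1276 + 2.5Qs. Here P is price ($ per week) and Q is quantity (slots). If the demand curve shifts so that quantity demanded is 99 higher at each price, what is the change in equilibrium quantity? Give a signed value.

Rewriting in direct form: Qs = 510.4 + 0.4P.
The market clears where 635.5 - 0.5P = 510.4 + 0.4P. Rearranging, 0.9P = 125.1, hence P* = 139.
From the demand curve, Q* = 635.5 - 0.5(139) = 566.
After the shift, demand is Qd = 734.5 - 0.5P.
The new intersection has 224.1 = 0.9P, i.e. P = 249, Q = 610.
ΔQ = 610 - 566 = 44.

ΔQ = 44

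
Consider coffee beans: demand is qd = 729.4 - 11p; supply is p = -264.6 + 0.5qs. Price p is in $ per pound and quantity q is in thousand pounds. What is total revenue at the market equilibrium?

In direct form, qs = 529.2 + 2p.
Set qd = qs: 729.4 - 11p = 529.2 + 2p, so 200.2 = 13p and p* = 15.4.
From the demand curve, q* = 729.4 - 11(15.4) = 560.
Total revenue = p* × q* = 15.4 × 560 = 8624.

Total revenue = 8624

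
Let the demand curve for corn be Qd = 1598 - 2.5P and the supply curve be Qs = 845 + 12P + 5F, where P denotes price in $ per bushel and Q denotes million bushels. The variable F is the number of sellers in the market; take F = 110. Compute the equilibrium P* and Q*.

P* = 14, Q* = 1563

With F = 110, supply is Qs = 1395 + 12P.
Equating demand and supply, 1598 - 2.5P = 1395 + 12P gives 14.5P = 203, so P* = 14.
From the demand curve, Q* = 1598 - 2.5(14) = 1563.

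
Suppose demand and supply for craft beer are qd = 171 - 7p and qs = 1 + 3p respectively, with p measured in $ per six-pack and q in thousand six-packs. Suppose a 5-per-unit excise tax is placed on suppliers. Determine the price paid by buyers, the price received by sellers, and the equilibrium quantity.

With a tax of 5 on suppliers, they supply based on the net price p_s = p_b - 5, so qs = -14 + 3p_b.
Equate demand and the shifted supply: 171 - 7p_b = -14 + 3p_b, giving 10p_b = 185, so p_b = 18.5.
Then p_s = 18.5 - 5 = 13.5 and q = 171 - 7(18.5) = 41.5.

p_b = 18.5, p_s = 13.5, q = 41.5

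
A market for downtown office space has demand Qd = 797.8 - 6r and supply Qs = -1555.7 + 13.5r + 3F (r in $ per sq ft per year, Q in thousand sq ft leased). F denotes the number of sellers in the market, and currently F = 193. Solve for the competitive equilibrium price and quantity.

With F = 193, supply is Qs = -976.7 + 13.5r.
Set Qd = Qs: 797.8 - 6r = -976.7 + 13.5r, so 1774.5 = 19.5r and r* = 91.
Plugging r* into demand: Q* = 797.8 - 6(91) = 251.8.

r* = 91, Q* = 251.8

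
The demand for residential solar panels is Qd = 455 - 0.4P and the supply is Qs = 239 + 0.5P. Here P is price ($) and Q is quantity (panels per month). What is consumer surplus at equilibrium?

Consumer surplus = 161101.25

Equating demand and supply, 455 - 0.4P = 239 + 0.5P gives 0.9P = 216, so P* = 240.
Then Q* = 455 - 0.4(240) = 359.
Demand choke price (Qd = 0): P = 455/0.4 = 1137.5. Consumer surplus = ½ × (1137.5 - 240) × 359 = 161101.25.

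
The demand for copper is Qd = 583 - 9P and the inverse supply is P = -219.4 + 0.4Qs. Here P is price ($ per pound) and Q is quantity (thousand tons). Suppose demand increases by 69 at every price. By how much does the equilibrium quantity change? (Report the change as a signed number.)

ΔQ = 15

Solving each curve for Q: Qs = 548.5 + 2.5P.
At equilibrium Qd = Qs, so 583 - 9P = 548.5 + 2.5P; collecting terms, 34.5 = 11.5P and P* = 3.
Then Q* = 583 - 9(3) = 556.
After the shift, demand is Qd = 652 - 9P.
Re-solving, 11.5P = 103.5 gives P = 9 and Q = 571.
ΔQ = 571 - 556 = 15.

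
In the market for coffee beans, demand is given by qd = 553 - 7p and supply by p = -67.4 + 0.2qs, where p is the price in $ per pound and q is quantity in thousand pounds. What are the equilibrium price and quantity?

p* = 18, q* = 427

Rewriting in direct form: qs = 337 + 5p.
Set qd = qs: 553 - 7p = 337 + 5p, so 216 = 12p and p* = 18.
Plugging p* into demand: q* = 553 - 7(18) = 427.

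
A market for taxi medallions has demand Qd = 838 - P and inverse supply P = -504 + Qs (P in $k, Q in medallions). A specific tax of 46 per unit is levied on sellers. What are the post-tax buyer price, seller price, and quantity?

P_b = 190, P_s = 144, Q = 648

Rewriting in direct form: Qs = 504 + P.
With a tax of 46 on sellers, they supply based on the net price P_s = P_b - 46, so Qs = 458 + P_b.
Market clearing requires 838 - P_b = 458 + P_b; hence 380 = 2P_b and P_b = 190.
Then P_s = 190 - 46 = 144 and Q = 838 - 190 = 648.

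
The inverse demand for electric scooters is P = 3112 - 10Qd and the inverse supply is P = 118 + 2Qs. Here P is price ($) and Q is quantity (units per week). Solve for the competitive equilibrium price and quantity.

P* = 617, Q* = 249.5

Inverting to quantity form: Qd = 311.2 - 0.1P and Qs = -59 + 0.5P.
The market clears where 311.2 - 0.1P = -59 + 0.5P. Rearranging, 0.6P = 370.2, hence P* = 617.
From the demand curve, Q* = 311.2 - 0.1(617) = 249.5.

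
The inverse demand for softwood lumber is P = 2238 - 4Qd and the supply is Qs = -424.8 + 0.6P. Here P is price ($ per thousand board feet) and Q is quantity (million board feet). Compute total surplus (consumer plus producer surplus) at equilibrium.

Solving each curve for Q: Qd = 559.5 - 0.25P.
Set Qd = Qs: 559.5 - 0.25P = -424.8 + 0.6P, so 984.3 = 0.85P and P* = 1158.
Substitute back: Q* = 559.5 - 0.25(1158) = 270.
Demand choke price = 2238; supply choke price = 708. CS = ½(2238 - 1158)(270) = 145800; PS = ½(1158 - 708)(270) = 60750. Total surplus = 206550.

Total surplus = 206550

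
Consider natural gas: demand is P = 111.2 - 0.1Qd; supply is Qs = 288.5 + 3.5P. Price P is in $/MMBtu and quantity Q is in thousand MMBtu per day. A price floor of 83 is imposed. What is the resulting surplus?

In direct form, Qd = 1112 - 10P.
Evaluating both curves at the floor price 83 gives Qd = 282, Qs = 579.
Surplus = Qs - Qd = 579 - 282 = 297.

Surplus = 297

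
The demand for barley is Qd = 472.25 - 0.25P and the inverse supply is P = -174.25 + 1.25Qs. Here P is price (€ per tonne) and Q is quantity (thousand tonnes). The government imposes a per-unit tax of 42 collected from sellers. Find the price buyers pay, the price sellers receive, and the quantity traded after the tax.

P_b = 349, P_s = 307, Q = 385

Inverting to quantity form: Qs = 139.4 + 0.8P.
With a tax of 42 on sellers, they supply based on the net price P_s = P_b - 42, so Qs = 105.8 + 0.8P_b.
Market clearing requires 472.25 - 0.25P_b = 105.8 + 0.8P_b; hence 366.45 = 1.05P_b and P_b = 349.
Then P_s = 349 - 42 = 307 and Q = 472.25 - 0.25(349) = 385.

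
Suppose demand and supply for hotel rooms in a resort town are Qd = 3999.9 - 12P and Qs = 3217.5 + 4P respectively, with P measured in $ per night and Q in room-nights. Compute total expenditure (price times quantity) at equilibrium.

The market clears where 3999.9 - 12P = 3217.5 + 4P. Rearranging, 16P = 782.4, hence P* = 48.9.
Plugging P* into demand: Q* = 3999.9 - 12(48.9) = 3413.1.
Total expenditure = P* × Q* = 48.9 × 3413.1 = 166900.59.

Total expenditure = 166900.59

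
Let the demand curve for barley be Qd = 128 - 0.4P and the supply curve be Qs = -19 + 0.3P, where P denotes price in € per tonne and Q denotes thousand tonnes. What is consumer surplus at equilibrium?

Consumer surplus = 2420

Equating demand and supply, 128 - 0.4P = -19 + 0.3P gives 0.7P = 147, so P* = 210.
Plugging P* into demand: Q* = 128 - 0.4(210) = 44.
Demand choke price (Qd = 0): P = 128/0.4 = 320. Consumer surplus = ½ × (320 - 210) × 44 = 2420.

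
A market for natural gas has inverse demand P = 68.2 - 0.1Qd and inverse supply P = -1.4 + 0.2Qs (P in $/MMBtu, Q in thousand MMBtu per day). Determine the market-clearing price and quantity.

In direct form, Qd = 682 - 10P and Qs = 7 + 5P.
At equilibrium Qd = Qs, so 682 - 10P = 7 + 5P; collecting terms, 675 = 15P and P* = 45.
Substitute back: Q* = 682 - 10(45) = 232.

P* = 45, Q* = 232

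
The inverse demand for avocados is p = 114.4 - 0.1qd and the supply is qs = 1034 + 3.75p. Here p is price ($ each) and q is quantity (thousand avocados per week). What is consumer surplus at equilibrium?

Consumer surplus = 56604.8

In direct form, qd = 1144 - 10p.
The market clears where 1144 - 10p = 1034 + 3.75p. Rearranging, 13.75p = 110, hence p* = 8.
From the demand curve, q* = 1144 - 10(8) = 1064.
Demand choke price (qd = 0): p = 1144/10 = 114.4. Consumer surplus = ½ × (114.4 - 8) × 1064 = 56604.8.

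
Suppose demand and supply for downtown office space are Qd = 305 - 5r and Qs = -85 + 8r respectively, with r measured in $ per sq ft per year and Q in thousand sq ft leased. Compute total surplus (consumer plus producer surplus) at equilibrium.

At equilibrium Qd = Qs, so 305 - 5r = -85 + 8r; collecting terms, 390 = 13r and r* = 30.
From the demand curve, Q* = 305 - 5(30) = 155.
Demand choke price = 61; supply choke price = 10.625. CS = ½(61 - 30)(155) = 2402.5; PS = ½(30 - 10.625)(155) = 1501.5625. Total surplus = 3904.0625.

Total surplus = 3904.0625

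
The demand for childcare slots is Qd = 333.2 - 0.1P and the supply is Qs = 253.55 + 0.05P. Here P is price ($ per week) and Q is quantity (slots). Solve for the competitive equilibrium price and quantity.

At equilibrium Qd = Qs, so 333.2 - 0.1P = 253.55 + 0.05P; collecting terms, 79.65 = 0.15P and P* = 531.
From the demand curve, Q* = 333.2 - 0.1(531) = 280.1.

P* = 531, Q* = 280.1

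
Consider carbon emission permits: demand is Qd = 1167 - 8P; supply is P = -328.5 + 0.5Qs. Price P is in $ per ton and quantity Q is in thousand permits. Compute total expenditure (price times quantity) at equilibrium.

Total expenditure = 38709

Inverting to quantity form: Qs = 657 + 2P.
Set Qd = Qs: 1167 - 8P = 657 + 2P, so 510 = 10P and P* = 51.
From the demand curve, Q* = 1167 - 8(51) = 759.
Total expenditure = P* × Q* = 51 × 759 = 38709.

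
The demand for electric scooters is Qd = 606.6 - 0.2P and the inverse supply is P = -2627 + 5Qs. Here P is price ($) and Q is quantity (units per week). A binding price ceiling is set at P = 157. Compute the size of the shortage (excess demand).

Shortage = 18.4

Rewriting in direct form: Qs = 525.4 + 0.2P.
At P = 157: Qd = 575.2 and Qs = 556.8.
Shortage = Qd - Qs = 575.2 - 556.8 = 18.4.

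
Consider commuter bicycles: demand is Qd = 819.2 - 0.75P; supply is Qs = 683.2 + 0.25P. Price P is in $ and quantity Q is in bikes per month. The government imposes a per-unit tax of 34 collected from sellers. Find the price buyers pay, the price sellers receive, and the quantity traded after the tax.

P_b = 144.5, P_s = 110.5, Q = 710.825

The tax drives a wedge P_b - P_s = 34. Substituting P_s = P_b - 34 into supply: Qs = 674.7 + 0.25P_b.
Equate demand and the shifted supply: 819.2 - 0.75P_b = 674.7 + 0.25P_b, giving P_b = 144.5, so P_b = 144.5.
Then P_s = 144.5 - 34 = 110.5 and Q = 819.2 - 0.75(144.5) = 710.825.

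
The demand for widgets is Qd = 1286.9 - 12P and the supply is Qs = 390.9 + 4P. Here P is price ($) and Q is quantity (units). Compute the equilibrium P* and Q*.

The market clears where 1286.9 - 12P = 390.9 + 4P. Rearranging, 16P = 896, hence P* = 56.
From the demand curve, Q* = 1286.9 - 12(56) = 614.9.

P* = 56, Q* = 614.9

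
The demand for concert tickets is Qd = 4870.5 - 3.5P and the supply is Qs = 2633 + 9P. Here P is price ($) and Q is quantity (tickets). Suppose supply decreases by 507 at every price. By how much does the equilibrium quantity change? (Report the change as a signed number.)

Equating demand and supply, 4870.5 - 3.5P = 2633 + 9P gives 12.5P = 2237.5, so P* = 179.
Plugging P* into demand: Q* = 4870.5 - 3.5(179) = 4244.
After the shift, supply is Qs = 2126 + 9P.
Re-solving, 12.5P = 2744.5 gives P = 219.56 and Q = 4102.04.
ΔQ = 4102.04 - 4244 = -141.96.

ΔQ = -141.96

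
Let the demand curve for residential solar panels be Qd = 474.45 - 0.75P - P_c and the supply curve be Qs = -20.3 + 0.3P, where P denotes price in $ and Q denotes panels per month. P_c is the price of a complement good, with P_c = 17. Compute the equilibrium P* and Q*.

P* = 455, Q* = 116.2

With P_c = 17, demand is Qd = 457.45 - 0.75P.
At equilibrium Qd = Qs, so 457.45 - 0.75P = -20.3 + 0.3P; collecting terms, 477.75 = 1.05P and P* = 455.
Substitute back: Q* = 457.45 - 0.75(455) = 116.2.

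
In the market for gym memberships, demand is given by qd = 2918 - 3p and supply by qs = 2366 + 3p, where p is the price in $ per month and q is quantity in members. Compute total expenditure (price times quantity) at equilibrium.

Equating demand and supply, 2918 - 3p = 2366 + 3p gives 6p = 552, so p* = 92.
Then q* = 2918 - 3(92) = 2642.
Total expenditure = p* × q* = 92 × 2642 = 243064.

Total expenditure = 243064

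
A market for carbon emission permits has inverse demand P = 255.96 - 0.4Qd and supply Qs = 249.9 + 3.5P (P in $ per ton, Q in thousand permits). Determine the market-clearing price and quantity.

Inverting to quantity form: Qd = 639.9 - 2.5P.
Equating demand and supply, 639.9 - 2.5P = 249.9 + 3.5P gives 6P = 390, so P* = 65.
From the demand curve, Q* = 639.9 - 2.5(65) = 477.4.

P* = 65, Q* = 477.4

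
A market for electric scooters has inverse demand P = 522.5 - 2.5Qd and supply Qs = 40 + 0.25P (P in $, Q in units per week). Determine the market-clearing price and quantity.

Rewriting in direct form: Qd = 209 - 0.4P.
Equating demand and supply, 209 - 0.4P = 40 + 0.25P gives 0.65P = 169, so P* = 260.
Then Q* = 209 - 0.4(260) = 105.

P* = 260, Q* = 105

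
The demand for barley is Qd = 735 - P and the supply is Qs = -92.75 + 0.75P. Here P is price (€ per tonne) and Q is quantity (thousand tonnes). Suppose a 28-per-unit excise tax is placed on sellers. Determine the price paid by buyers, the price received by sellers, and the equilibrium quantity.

Sellers keep P_s = P_b - 28 per unit, so supply in terms of the buyer price is Qs = -113.75 + 0.75P_b.
Equate demand and the shifted supply: 735 - P_b = -113.75 + 0.75P_b, giving 1.75P_b = 848.75, so P_b = 485.
Then P_s = 485 - 28 = 457 and Q = 735 - 485 = 250.

P_b = 485, P_s = 457, Q = 250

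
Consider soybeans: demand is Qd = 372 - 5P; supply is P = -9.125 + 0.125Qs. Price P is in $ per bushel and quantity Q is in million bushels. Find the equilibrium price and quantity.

Solving each curve for Q: Qs = 73 + 8P.
Set Qd = Qs: 372 - 5P = 73 + 8P, so 299 = 13P and P* = 23.
Plugging P* into demand: Q* = 372 - 5(23) = 257.

P* = 23, Q* = 257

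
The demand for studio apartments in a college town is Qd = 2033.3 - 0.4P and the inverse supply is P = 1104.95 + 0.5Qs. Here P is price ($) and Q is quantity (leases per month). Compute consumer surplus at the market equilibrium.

Solving each curve for Q: Qs = -2209.9 + 2P.
Equating demand and supply, 2033.3 - 0.4P = -2209.9 + 2P gives 2.4P = 4243.2, so P* = 1768.
Plugging P* into demand: Q* = 2033.3 - 0.4(1768) = 1326.1.
Demand choke price (Qd = 0): P = 2033.3/0.4 = 5083.25. Consumer surplus = ½ × (5083.25 - 1768) × 1326.1 = 2198176.5125.

Consumer surplus = 2198176.5125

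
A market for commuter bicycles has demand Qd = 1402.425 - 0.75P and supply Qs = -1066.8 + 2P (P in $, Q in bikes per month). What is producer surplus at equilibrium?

Producer surplus = 132860.25

The market clears where 1402.425 - 0.75P = -1066.8 + 2P. Rearranging, 2.75P = 2469.225, hence P* = 897.9.
Plugging P* into demand: Q* = 1402.425 - 0.75(897.9) = 729.
Supply choke price (Qs = 0): P = 533.4. Producer surplus = ½ × (897.9 - 533.4) × 729 = 132860.25.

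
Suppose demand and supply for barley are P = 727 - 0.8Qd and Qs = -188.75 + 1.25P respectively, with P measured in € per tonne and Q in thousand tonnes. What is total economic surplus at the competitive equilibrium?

Solving each curve for Q: Qd = 908.75 - 1.25P.
The market clears where 908.75 - 1.25P = -188.75 + 1.25P. Rearranging, 2.5P = 1097.5, hence P* = 439.
Then Q* = 908.75 - 1.25(439) = 360.
Demand choke price = 727; supply choke price = 151. CS = ½(727 - 439)(360) = 51840; PS = ½(439 - 151)(360) = 51840. Total surplus = 103680.

Total surplus = 103680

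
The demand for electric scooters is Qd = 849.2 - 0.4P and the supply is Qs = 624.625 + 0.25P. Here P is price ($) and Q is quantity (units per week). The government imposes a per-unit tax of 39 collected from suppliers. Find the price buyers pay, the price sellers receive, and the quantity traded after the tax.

Suppliers keep P_s = P_b - 39 per unit, so supply in terms of the buyer price is Qs = 614.875 + 0.25P_b.
Equate demand and the shifted supply: 849.2 - 0.4P_b = 614.875 + 0.25P_b, giving 0.65P_b = 234.325, so P_b = 360.5.
Then P_s = 360.5 - 39 = 321.5 and Q = 849.2 - 0.4(360.5) = 705.

P_b = 360.5, P_s = 321.5, Q = 705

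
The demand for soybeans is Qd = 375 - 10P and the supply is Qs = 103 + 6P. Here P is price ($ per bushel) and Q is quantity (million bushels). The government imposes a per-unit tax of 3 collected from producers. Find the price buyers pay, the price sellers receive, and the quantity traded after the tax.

P_b = 18.125, P_s = 15.125, Q = 193.75

Producers keep P_s = P_b - 3 per unit, so supply in terms of the buyer price is Qs = 85 + 6P_b.
Market clearing requires 375 - 10P_b = 85 + 6P_b; hence 290 = 16P_b and P_b = 18.125.
Then P_s = 18.125 - 3 = 15.125 and Q = 375 - 10(18.125) = 193.75.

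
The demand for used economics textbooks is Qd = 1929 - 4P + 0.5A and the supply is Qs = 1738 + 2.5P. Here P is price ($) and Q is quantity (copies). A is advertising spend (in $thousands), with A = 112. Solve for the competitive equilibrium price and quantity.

P* = 38, Q* = 1833

With A = 112, demand is Qd = 1985 - 4P.
At equilibrium Qd = Qs, so 1985 - 4P = 1738 + 2.5P; collecting terms, 247 = 6.5P and P* = 38.
Plugging P* into demand: Q* = 1985 - 4(38) = 1833.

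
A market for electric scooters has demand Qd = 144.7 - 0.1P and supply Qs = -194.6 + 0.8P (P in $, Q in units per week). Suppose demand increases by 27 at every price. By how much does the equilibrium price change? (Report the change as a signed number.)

ΔP = 30

At equilibrium Qd = Qs, so 144.7 - 0.1P = -194.6 + 0.8P; collecting terms, 339.3 = 0.9P and P* = 377.
From the demand curve, Q* = 144.7 - 0.1(377) = 107.
After the shift, demand is Qd = 171.7 - 0.1P.
Re-solving, 0.9P = 366.3 gives P = 407 and Q = 131.
ΔP = 407 - 377 = 30.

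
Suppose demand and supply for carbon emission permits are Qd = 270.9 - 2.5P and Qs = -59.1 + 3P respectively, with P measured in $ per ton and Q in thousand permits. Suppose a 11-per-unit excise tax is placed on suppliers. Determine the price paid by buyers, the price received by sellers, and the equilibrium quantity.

With a tax of 11 on suppliers, they supply based on the net price P_s = P_b - 11, so Qs = -92.1 + 3P_b.
Market clearing requires 270.9 - 2.5P_b = -92.1 + 3P_b; hence 363 = 5.5P_b and P_b = 66.
So P_s = 55 and the quantity traded is Q = 270.9 - 2.5(66) = 105.9.

P_b = 66, P_s = 55, Q = 105.9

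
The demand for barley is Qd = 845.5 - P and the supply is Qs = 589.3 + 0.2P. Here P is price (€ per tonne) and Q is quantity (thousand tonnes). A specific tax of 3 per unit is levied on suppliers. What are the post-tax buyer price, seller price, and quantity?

Suppliers keep P_s = P_b - 3 per unit, so supply in terms of the buyer price is Qs = 588.7 + 0.2P_b.
Market clearing requires 845.5 - P_b = 588.7 + 0.2P_b; hence 256.8 = 1.2P_b and P_b = 214.
So P_s = 211 and the quantity traded is Q = 845.5 - 214 = 631.5.

P_b = 214, P_s = 211, Q = 631.5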